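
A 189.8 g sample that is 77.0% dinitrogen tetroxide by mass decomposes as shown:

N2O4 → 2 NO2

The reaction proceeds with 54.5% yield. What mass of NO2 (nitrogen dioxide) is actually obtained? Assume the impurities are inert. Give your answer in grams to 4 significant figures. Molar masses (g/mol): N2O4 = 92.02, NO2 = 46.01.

79.65 g

Pure N2O4 available = 189.8 g × 0.770 = 146.15 g.
n(N2O4) = 146.15 g / 92.02 g/mol = 1.5882 mol.
From the equation the N2O4:NO2 mole ratio is 1:2, so n(NO2) = 1.5882 × 2/1 = 3.1764 mol.
Mass of NO2 = 3.1764 mol × 46.01 g/mol = 146.15 g.
Actual mass collected = 146.15 g × 0.545 = 79.650 g.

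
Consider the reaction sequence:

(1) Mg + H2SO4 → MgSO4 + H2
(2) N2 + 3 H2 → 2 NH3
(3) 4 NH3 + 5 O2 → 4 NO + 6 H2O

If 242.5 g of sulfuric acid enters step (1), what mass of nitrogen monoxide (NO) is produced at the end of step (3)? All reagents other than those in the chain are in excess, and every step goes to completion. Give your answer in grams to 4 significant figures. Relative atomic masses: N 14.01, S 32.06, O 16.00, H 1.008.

M(H2SO4) = 2(1.008) + 32.06 + 4(16.00) = 98.076 g/mol.
M(NO) = 14.01 + 16.00 = 30.01 g/mol.
n(H2SO4) = 242.5 / 98.076 = 2.4726 mol.
Reaction (1): H2SO4→H2 ratio 1:1 ⇒ n(H2) = 2.4726 mol.
Reaction (2): H2→NH3 ratio 3:2 ⇒ n(NH3) = 1.6484 mol.
Reaction (3): NH3→NO ratio 4:4 ⇒ n(NO) = 1.6484 mol.
Mass of NO = 1.6484 × 30.01 = 49.468 g.

49.47 g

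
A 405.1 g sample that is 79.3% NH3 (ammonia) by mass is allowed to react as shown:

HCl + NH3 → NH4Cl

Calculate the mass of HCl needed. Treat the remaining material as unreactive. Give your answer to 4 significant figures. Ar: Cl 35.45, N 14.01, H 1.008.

687.6 g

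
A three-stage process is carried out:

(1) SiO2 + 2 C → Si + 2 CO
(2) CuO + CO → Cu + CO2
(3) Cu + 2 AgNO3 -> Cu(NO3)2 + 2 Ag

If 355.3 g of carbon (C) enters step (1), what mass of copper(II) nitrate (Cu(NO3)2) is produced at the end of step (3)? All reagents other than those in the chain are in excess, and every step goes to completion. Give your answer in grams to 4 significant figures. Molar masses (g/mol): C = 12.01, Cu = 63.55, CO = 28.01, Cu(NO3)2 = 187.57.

5549 g

n(C) = 355.3 / 12.01 = 29.584 mol.
Reaction (1): C→CO ratio 2:2 ⇒ n(CO) = 29.584 mol.
Reaction (2): CO→Cu ratio 1:1 ⇒ n(Cu) = 29.584 mol.
Reaction (3): Cu→Cu(NO3)2 ratio 1:1 ⇒ n(Cu(NO3)2) = 29.584 mol.
Mass of Cu(NO3)2 = 29.584 × 187.57 = 5549.0 g.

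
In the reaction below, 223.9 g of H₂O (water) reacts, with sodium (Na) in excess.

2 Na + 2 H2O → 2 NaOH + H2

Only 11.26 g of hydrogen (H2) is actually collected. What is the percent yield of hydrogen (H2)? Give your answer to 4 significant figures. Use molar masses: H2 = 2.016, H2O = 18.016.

89.88 %

n(H2O) = 223.90 g / 18.016 g/mol = 12.428 mol.
From the equation the H2O:H2 mole ratio is 2:1, so n(H2) = 12.428 × 1/2 = 6.2139 mol.
Mass of H2 = 6.2139 mol × 2.016 g/mol = 12.527 g.
This is the theoretical yield. Percent yield = 11.26 g / 12.527 g × 100% = 89.884%.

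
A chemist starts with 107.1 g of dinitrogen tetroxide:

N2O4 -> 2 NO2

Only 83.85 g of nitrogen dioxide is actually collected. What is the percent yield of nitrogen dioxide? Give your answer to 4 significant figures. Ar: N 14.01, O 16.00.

M(N2O4) = 2(14.01) + 4(16.00) = 92.02 g/mol.
M(NO2) = 14.01 + 2(16.00) = 46.01 g/mol.
n(N2O4) = 107.10 g / 92.02 g/mol = 1.1639 mol.
From the equation the N2O4:NO2 mole ratio is 1:2, so n(NO2) = 1.1639 × 2/1 = 2.3278 mol.
Mass of NO2 = 2.3278 mol × 46.01 g/mol = 107.10 g.
This is the theoretical yield. Percent yield = 83.85 g / 107.10 g × 100% = 78.291%.

78.29 %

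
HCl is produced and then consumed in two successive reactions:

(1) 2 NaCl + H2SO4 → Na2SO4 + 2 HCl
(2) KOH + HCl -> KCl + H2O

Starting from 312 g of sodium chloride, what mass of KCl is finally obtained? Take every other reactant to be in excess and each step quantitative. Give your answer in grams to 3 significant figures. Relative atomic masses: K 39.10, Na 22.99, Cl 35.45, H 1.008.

398 g

M(NaCl) = 22.99 + 35.45 = 58.44 g/mol.
M(KCl) = 39.10 + 35.45 = 74.55 g/mol.
n(NaCl) = 312.0 / 58.44 = 5.339 mol.
Step 1 gives a 2:2 ratio of NaCl to HCl, so n(HCl) = 5.339 mol.
In step 2 the HCl:KCl ratio is 1:1, so n(KCl) = 5.339 mol.
Mass of KCl = 5.339 × 74.55 = 398.0 g.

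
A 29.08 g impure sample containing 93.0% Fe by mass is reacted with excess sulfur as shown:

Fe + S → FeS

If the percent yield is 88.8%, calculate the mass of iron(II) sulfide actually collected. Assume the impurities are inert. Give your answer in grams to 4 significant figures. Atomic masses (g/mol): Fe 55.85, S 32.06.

37.80 g

Pure Fe available = 29.08 g × 0.930 = 27.044 g.
M(Fe) = 55.85 g/mol.
M(FeS) = 55.85 + 32.06 = 87.91 g/mol.
n(Fe) = 27.044 g / 55.85 g/mol = 0.48423 mol.
From the equation the Fe:FeS mole ratio is 1:1, so n(FeS) = 0.48423 × 1/1 = 0.48423 mol.
Mass of FeS = 0.48423 mol × 87.91 g/mol = 42.569 g.
Actual mass collected = 42.569 g × 0.888 = 37.801 g.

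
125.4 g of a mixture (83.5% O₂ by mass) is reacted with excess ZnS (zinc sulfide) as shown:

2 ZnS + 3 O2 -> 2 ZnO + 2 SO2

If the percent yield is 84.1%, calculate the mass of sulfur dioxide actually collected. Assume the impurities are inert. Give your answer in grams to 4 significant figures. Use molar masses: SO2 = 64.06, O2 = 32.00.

Pure O2 available = 125.4 g × 0.835 = 104.71 g.
n(O2) = 104.71 g / 32.00 g/mol = 3.2722 mol.
From the equation the O2:SO2 mole ratio is 3:2, so n(SO2) = 3.2722 × 2/3 = 2.1814 mol.
Mass of SO2 = 2.1814 mol × 64.06 g/mol = 139.74 g.
Actual mass collected = 139.74 g × 0.841 = 117.52 g.

117.5 g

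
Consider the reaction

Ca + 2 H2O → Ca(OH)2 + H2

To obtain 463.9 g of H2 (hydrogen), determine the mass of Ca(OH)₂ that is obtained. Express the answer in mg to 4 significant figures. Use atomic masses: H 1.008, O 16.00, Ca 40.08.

M(H2) = 2(1.008) = 2.016 g/mol.
M(Ca(OH)2) = 40.08 + 2(16.00) + 2(1.008) = 74.096 g/mol.
n(H2) = 463.90 g / 2.016 g/mol = 230.11 mol.
From the equation the H2:Ca(OH)2 mole ratio is 1:1, so n(Ca(OH)2) = 230.11 × 1/1 = 230.11 mol.
Mass of Ca(OH)2 = 230.11 mol × 74.096 g/mol = 17050 g.
Converting to mg: 17050 g = 17050000 mg.

17050000 mg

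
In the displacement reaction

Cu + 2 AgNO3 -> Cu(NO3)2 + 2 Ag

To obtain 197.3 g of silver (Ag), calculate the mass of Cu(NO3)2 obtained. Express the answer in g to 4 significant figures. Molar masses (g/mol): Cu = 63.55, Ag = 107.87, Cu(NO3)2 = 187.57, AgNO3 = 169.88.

n(Ag) = 197.30 g / 107.87 g/mol = 1.8291 mol.
From the equation the Ag:Cu(NO3)2 mole ratio is 2:1, so n(Cu(NO3)2) = 1.8291 × 1/2 = 0.91453 mol.
Mass of Cu(NO3)2 = 0.91453 mol × 187.57 g/mol = 171.54 g.

171.5 g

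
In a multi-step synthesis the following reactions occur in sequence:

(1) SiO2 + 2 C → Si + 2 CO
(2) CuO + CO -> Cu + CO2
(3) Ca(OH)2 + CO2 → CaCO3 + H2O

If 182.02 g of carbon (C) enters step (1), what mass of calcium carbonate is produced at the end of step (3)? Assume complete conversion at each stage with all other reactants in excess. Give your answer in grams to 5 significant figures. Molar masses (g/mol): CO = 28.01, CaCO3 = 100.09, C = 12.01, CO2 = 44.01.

1516.9 g

n(C) = 182.02 / 12.01 = 15.1557 mol.
Reaction (1): C→CO ratio 2:2 ⇒ n(CO) = 15.1557 mol.
Reaction (2): CO→CO2 ratio 1:1 ⇒ n(CO2) = 15.1557 mol.
Reaction (3): CO2→CaCO3 ratio 1:1 ⇒ n(CaCO3) = 15.1557 mol.
Mass of CaCO3 = 15.1557 × 100.09 = 1516.93 g.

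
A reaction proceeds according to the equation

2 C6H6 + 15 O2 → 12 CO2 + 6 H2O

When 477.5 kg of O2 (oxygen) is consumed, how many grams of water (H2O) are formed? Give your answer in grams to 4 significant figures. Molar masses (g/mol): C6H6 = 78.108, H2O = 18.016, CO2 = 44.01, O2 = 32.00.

Convert: 477.5 kg = 477500 g.
n(O2) = 477500 g / 32.00 g/mol = 14922 mol.
From the equation the O2:H2O mole ratio is 15:6, so n(H2O) = 14922 × 6/15 = 5968.8 mol.
Mass of H2O = 5968.8 mol × 18.016 g/mol = 107530 g.

107500 g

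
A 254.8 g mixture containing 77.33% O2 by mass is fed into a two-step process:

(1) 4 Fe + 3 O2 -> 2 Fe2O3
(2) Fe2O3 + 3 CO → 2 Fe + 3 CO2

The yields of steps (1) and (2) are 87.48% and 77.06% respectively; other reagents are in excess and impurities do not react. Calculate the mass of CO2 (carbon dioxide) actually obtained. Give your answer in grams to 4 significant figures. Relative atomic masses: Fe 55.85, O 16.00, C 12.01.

Pure O2 = 254.8 × 0.7733 = 197.04 g.
M(O2) = 2(16.00) = 32.00 g/mol.
M(CO2) = 12.01 + 2(16.00) = 44.01 g/mol.
n(O2) = 197.04 / 32.00 = 6.1574 mol.
Step 1 (O2:Fe2O3 = 3:2): theoretical n(Fe2O3) = 4.1049 mol; at 87.48% yield, n(Fe2O3) = 3.5910 mol.
Step 2 (Fe2O3:CO2 = 1:3): theoretical n(CO2) = 10.773 mol, so theoretical mass = 10.773 × 44.01 = 474.12 g.
At 77.06% yield, actual mass of CO2 = 474.12 × 0.7706 = 365.36 g.

365.4 g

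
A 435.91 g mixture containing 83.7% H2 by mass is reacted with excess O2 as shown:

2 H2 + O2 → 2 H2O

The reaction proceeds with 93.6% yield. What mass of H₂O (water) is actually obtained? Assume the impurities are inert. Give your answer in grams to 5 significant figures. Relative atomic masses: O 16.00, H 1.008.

3051.9 g

Pure H2 available = 435.91 g × 0.837 = 364.857 g.
M(H2) = 2(1.008) = 2.016 g/mol.
M(H2O) = 2(1.008) + 16.00 = 18.016 g/mol.
n(H2) = 364.857 g / 2.016 g/mol = 180.980 mol.
From the equation the H2:H2O mole ratio is 2:2, so n(H2O) = 180.980 × 2/2 = 180.980 mol.
Mass of H2O = 180.980 mol × 18.016 g/mol = 3260.54 g.
Actual mass collected = 3260.54 g × 0.936 = 3051.87 g.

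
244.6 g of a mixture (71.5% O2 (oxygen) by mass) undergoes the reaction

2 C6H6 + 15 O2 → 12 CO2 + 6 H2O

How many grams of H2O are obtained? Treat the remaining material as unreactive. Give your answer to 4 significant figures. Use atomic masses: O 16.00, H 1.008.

39.39 g

Mass of pure O2 = 244.6 g × 0.715 = 174.89 g.
M(O2) = 2(16.00) = 32.00 g/mol.
M(H2O) = 2(1.008) + 16.00 = 18.016 g/mol.
n(O2) = 174.89 g / 32.00 g/mol = 5.4653 mol.
From the equation the O2:H2O mole ratio is 15:6, so n(H2O) = 5.4653 × 6/15 = 2.1861 mol.
Mass of H2O = 2.1861 mol × 18.016 g/mol = 39.385 g.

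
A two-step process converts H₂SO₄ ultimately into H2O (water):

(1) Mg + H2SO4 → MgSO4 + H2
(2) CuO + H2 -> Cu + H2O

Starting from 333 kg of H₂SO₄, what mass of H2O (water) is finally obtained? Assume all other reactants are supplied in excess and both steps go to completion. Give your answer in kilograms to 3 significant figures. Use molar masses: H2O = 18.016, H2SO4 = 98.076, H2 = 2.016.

61.2 kg

333 kg = 333000 g.
n(H2SO4) = 333000 / 98.076 = 3395 mol.
Step 1 gives a 1:1 ratio of H2SO4 to H2, so n(H2) = 3395 mol.
In step 2 the H2:H2O ratio is 1:1, so n(H2O) = 3395 mol.
Mass of H2O = 3395 × 18.016 = 61170 g = 61.2 kg.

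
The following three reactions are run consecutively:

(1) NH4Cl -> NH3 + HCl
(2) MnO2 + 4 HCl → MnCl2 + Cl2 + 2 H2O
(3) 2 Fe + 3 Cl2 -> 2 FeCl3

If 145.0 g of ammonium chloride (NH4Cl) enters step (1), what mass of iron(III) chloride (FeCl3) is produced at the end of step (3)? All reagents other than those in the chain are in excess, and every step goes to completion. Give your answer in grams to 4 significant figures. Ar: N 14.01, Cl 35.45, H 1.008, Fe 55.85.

73.28 g

M(NH4Cl) = 14.01 + 4(1.008) + 35.45 = 53.492 g/mol.
M(FeCl3) = 55.85 + 3(35.45) = 162.20 g/mol.
n(NH4Cl) = 145.0 / 53.492 = 2.7107 mol.
Reaction (1): NH4Cl→HCl ratio 1:1 ⇒ n(HCl) = 2.7107 mol.
Reaction (2): HCl→Cl2 ratio 4:1 ⇒ n(Cl2) = 0.67767 mol.
Reaction (3): Cl2→FeCl3 ratio 3:2 ⇒ n(FeCl3) = 0.45178 mol.
Mass of FeCl3 = 0.45178 × 162.20 = 73.279 g.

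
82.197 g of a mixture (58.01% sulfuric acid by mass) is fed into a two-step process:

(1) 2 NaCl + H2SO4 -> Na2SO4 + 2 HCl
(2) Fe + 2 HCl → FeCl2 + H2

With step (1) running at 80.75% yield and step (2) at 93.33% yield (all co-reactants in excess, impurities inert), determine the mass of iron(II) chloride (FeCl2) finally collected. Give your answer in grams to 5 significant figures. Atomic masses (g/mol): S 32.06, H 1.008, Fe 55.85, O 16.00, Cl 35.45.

46.442 g

Pure H2SO4 = 82.197 × 0.5801 = 47.6825 g.
M(H2SO4) = 2(1.008) + 32.06 + 4(16.00) = 98.076 g/mol.
M(FeCl2) = 55.85 + 2(35.45) = 126.75 g/mol.
n(H2SO4) = 47.6825 / 98.076 = 0.486179 mol.
Step 1 (H2SO4:HCl = 1:2): theoretical n(HCl) = 0.972358 mol; at 80.75% yield, n(HCl) = 0.785179 mol.
Step 2 (HCl:FeCl2 = 2:1): theoretical n(FeCl2) = 0.392589 mol, so theoretical mass = 0.392589 × 126.75 = 49.7607 g.
At 93.33% yield, actual mass of FeCl2 = 49.7607 × 0.9333 = 46.4417 g.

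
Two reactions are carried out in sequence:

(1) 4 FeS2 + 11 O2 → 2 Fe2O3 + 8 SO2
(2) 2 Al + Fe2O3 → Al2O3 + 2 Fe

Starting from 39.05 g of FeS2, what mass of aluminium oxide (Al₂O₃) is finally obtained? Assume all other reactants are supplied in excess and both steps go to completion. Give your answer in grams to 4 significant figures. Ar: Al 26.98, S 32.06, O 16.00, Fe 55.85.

16.59 g

M(FeS2) = 55.85 + 2(32.06) = 119.97 g/mol.
M(Al2O3) = 2(26.98) + 3(16.00) = 101.96 g/mol.
n(FeS2) = 39.050 / 119.97 = 0.32550 mol.
Step 1 gives a 4:2 ratio of FeS2 to Fe2O3, so n(Fe2O3) = 0.16275 mol.
In step 2 the Fe2O3:Al2O3 ratio is 1:1, so n(Al2O3) = 0.16275 mol.
Mass of Al2O3 = 0.16275 × 101.96 = 16.594 g.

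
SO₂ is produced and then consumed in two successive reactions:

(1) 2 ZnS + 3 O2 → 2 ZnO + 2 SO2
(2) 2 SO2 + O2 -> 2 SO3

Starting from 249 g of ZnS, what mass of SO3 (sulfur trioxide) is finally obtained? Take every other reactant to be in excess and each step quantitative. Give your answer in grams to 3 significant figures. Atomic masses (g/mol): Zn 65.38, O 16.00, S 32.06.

205 g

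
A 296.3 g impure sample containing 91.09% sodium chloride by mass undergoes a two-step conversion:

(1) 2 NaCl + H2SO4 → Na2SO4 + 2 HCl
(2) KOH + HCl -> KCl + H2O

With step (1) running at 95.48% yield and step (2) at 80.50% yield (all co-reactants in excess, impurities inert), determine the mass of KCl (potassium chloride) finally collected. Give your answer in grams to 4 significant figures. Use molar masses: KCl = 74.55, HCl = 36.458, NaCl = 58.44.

Pure NaCl = 296.3 × 0.9109 = 269.90 g.
n(NaCl) = 269.90 / 58.44 = 4.6184 mol.
Step 1 (NaCl:HCl = 2:2): theoretical n(HCl) = 4.6184 mol; at 95.48% yield, n(HCl) = 4.4097 mol.
Step 2 (HCl:KCl = 1:1): theoretical n(KCl) = 4.4097 mol, so theoretical mass = 4.4097 × 74.55 = 328.74 g.
At 80.50% yield, actual mass of KCl = 328.74 × 0.8050 = 264.64 g.

264.6 g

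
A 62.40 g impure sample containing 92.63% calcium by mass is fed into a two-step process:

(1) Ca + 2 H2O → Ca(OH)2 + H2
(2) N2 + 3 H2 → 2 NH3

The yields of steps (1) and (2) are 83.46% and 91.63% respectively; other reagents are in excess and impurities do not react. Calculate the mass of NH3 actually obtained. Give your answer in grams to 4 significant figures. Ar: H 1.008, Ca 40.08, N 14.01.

12.52 g

Pure Ca = 62.40 × 0.9263 = 57.801 g.
M(Ca) = 40.08 g/mol.
M(NH3) = 14.01 + 3(1.008) = 17.034 g/mol.
n(Ca) = 57.801 / 40.08 = 1.4421 mol.
Step 1 (Ca:H2 = 1:1): theoretical n(H2) = 1.4421 mol; at 83.46% yield, n(H2) = 1.2036 mol.
Step 2 (H2:NH3 = 3:2): theoretical n(NH3) = 0.80241 mol, so theoretical mass = 0.80241 × 17.034 = 13.668 g.
At 91.63% yield, actual mass of NH3 = 13.668 × 0.9163 = 12.524 g.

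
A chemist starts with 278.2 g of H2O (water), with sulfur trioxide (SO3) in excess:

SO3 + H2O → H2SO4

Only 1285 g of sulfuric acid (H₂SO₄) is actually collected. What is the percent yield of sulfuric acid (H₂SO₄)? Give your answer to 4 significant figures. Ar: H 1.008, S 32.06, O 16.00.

84.85 %

M(H2O) = 2(1.008) + 16.00 = 18.016 g/mol.
M(H2SO4) = 2(1.008) + 32.06 + 4(16.00) = 98.076 g/mol.
n(H2O) = 278.20 g / 18.016 g/mol = 15.442 mol.
From the equation the H2O:H2SO4 mole ratio is 1:1, so n(H2SO4) = 15.442 × 1/1 = 15.442 mol.
Mass of H2SO4 = 15.442 mol × 98.076 g/mol = 1514.5 g.
This is the theoretical yield. Percent yield = 1285 g / 1514.5 g × 100% = 84.848%.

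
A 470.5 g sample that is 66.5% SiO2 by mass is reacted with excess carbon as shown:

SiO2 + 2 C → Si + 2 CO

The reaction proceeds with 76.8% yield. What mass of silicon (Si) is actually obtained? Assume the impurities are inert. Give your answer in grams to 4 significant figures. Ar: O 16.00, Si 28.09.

Pure SiO2 available = 470.5 g × 0.665 = 312.88 g.
M(SiO2) = 28.09 + 2(16.00) = 60.09 g/mol.
M(Si) = 28.09 g/mol.
n(SiO2) = 312.88 g / 60.09 g/mol = 5.2069 mol.
From the equation the SiO2:Si mole ratio is 1:1, so n(Si) = 5.2069 × 1/1 = 5.2069 mol.
Mass of Si = 5.2069 mol × 28.09 g/mol = 146.26 g.
Actual mass collected = 146.26 g × 0.768 = 112.33 g.

112.3 g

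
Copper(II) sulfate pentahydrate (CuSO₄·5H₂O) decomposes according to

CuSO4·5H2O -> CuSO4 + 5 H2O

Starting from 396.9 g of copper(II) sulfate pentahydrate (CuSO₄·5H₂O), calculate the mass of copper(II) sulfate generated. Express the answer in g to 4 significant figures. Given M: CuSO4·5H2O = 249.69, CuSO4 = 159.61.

253.7 g

n(CuSO4·5H2O) = 396.90 g / 249.69 g/mol = 1.5896 mol.
From the equation the CuSO4·5H2O:CuSO4 mole ratio is 1:1, so n(CuSO4) = 1.5896 × 1/1 = 1.5896 mol.
Mass of CuSO4 = 1.5896 mol × 159.61 g/mol = 253.71 g.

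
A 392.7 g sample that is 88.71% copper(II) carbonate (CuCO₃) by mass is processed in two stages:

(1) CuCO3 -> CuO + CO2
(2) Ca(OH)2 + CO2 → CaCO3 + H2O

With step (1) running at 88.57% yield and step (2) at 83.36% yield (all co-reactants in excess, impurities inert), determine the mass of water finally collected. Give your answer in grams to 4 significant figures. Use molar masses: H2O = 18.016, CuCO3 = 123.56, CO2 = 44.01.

37.50 g

Pure CuCO3 = 392.7 × 0.8871 = 348.36 g.
n(CuCO3) = 348.36 / 123.56 = 2.8194 mol.
Step 1 (CuCO3:CO2 = 1:1): theoretical n(CO2) = 2.8194 mol; at 88.57% yield, n(CO2) = 2.4971 mol.
Step 2 (CO2:H2O = 1:1): theoretical n(H2O) = 2.4971 mol, so theoretical mass = 2.4971 × 18.016 = 44.988 g.
At 83.36% yield, actual mass of H2O = 44.988 × 0.8336 = 37.502 g.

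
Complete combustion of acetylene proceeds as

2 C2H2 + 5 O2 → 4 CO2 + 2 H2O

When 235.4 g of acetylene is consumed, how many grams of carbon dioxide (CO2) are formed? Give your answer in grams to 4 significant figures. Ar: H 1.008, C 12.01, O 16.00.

M(C2H2) = 2(12.01) + 2(1.008) = 26.036 g/mol.
M(CO2) = 12.01 + 2(16.00) = 44.01 g/mol.
n(C2H2) = 235.40 g / 26.036 g/mol = 9.0413 mol.
From the equation the C2H2:CO2 mole ratio is 2:4, so n(CO2) = 9.0413 × 4/2 = 18.083 mol.
Mass of CO2 = 18.083 mol × 44.01 g/mol = 795.82 g.

795.8 g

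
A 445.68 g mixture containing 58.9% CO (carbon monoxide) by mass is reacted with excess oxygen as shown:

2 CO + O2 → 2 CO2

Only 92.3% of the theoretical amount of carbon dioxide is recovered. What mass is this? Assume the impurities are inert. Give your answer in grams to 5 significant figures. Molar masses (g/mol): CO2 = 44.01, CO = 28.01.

Pure CO available = 445.68 g × 0.589 = 262.506 g.
n(CO) = 262.506 g / 28.01 g/mol = 9.37185 mol.
From the equation the CO:CO2 mole ratio is 2:2, so n(CO2) = 9.37185 × 2/2 = 9.37185 mol.
Mass of CO2 = 9.37185 mol × 44.01 g/mol = 412.455 g.
Actual mass collected = 412.455 g × 0.923 = 380.696 g.

380.70 g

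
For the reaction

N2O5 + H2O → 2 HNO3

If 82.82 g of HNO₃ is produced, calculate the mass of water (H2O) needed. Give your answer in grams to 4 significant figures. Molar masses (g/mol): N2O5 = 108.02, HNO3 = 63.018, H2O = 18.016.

n(HNO3) = 82.820 g / 63.018 g/mol = 1.3142 mol.
From the equation the HNO3:H2O mole ratio is 2:1, so n(H2O) = 1.3142 × 1/2 = 0.65711 mol.
Mass of H2O = 0.65711 mol × 18.016 g/mol = 11.839 g.

11.84 g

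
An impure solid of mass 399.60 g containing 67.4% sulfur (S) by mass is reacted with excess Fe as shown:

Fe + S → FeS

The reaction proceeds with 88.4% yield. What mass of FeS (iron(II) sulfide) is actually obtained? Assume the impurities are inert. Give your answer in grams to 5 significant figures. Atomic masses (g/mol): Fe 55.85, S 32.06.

652.85 g

Pure S available = 399.60 g × 0.674 = 269.330 g.
M(S) = 32.06 g/mol.
M(FeS) = 55.85 + 32.06 = 87.91 g/mol.
n(S) = 269.330 g / 32.06 g/mol = 8.40082 mol.
From the equation the S:FeS mole ratio is 1:1, so n(FeS) = 8.40082 × 1/1 = 8.40082 mol.
Mass of FeS = 8.40082 mol × 87.91 g/mol = 738.516 g.
Actual mass collected = 738.516 g × 0.884 = 652.848 g.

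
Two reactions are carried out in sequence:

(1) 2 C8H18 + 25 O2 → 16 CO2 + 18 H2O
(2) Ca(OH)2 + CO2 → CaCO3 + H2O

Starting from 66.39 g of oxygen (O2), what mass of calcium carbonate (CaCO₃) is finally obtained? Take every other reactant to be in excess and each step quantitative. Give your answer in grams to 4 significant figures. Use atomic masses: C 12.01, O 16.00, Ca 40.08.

132.9 g

M(O2) = 2(16.00) = 32.00 g/mol.
M(CaCO3) = 40.08 + 12.01 + 3(16.00) = 100.09 g/mol.
n(O2) = 66.390 / 32.00 = 2.0747 mol.
Step 1 gives a 25:16 ratio of O2 to CO2, so n(CO2) = 1.3278 mol.
In step 2 the CO2:CaCO3 ratio is 1:1, so n(CaCO3) = 1.3278 mol.
Mass of CaCO3 = 1.3278 × 100.09 = 132.90 g.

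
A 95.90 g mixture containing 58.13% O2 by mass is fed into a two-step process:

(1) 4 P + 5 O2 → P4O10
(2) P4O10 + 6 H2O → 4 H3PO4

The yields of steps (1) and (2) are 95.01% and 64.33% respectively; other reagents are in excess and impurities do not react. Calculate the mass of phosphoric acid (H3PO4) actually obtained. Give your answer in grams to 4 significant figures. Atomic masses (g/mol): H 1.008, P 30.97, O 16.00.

83.47 g

Pure O2 = 95.90 × 0.5813 = 55.747 g.
M(O2) = 2(16.00) = 32.00 g/mol.
M(H3PO4) = 3(1.008) + 30.97 + 4(16.00) = 97.994 g/mol.
n(O2) = 55.747 / 32.00 = 1.7421 mol.
Step 1 (O2:P4O10 = 5:1): theoretical n(P4O10) = 0.34842 mol; at 95.01% yield, n(P4O10) = 0.33103 mol.
Step 2 (P4O10:H3PO4 = 1:4): theoretical n(H3PO4) = 1.3241 mol, so theoretical mass = 1.3241 × 97.994 = 129.76 g.
At 64.33% yield, actual mass of H3PO4 = 129.76 × 0.6433 = 83.472 g.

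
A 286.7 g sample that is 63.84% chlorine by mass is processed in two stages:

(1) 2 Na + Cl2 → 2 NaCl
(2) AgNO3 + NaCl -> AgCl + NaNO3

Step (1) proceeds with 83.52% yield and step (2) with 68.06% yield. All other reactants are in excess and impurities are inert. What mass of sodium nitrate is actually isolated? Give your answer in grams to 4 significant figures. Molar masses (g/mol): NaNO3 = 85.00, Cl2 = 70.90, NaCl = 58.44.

249.5 g

Pure Cl2 = 286.7 × 0.6384 = 183.03 g.
n(Cl2) = 183.03 / 70.90 = 2.5815 mol.
Step 1 (Cl2:NaCl = 1:2): theoretical n(NaCl) = 5.1630 mol; at 83.52% yield, n(NaCl) = 4.3122 mol.
Step 2 (NaCl:NaNO3 = 1:1): theoretical n(NaNO3) = 4.3122 mol, so theoretical mass = 4.3122 × 85.00 = 366.53 g.
At 68.06% yield, actual mass of NaNO3 = 366.53 × 0.6806 = 249.46 g.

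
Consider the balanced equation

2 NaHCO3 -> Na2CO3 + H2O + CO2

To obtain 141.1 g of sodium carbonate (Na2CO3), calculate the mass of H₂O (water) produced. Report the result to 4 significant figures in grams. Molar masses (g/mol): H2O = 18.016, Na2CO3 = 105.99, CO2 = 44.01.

n(Na2CO3) = 141.10 g / 105.99 g/mol = 1.3313 mol.
From the equation the Na2CO3:H2O mole ratio is 1:1, so n(H2O) = 1.3313 × 1/1 = 1.3313 mol.
Mass of H2O = 1.3313 mol × 18.016 g/mol = 23.984 g.

23.98 g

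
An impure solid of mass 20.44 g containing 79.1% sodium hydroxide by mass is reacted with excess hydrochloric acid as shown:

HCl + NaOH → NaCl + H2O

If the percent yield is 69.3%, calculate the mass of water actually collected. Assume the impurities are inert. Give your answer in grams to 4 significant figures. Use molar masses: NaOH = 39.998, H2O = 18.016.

5.047 g

Pure NaOH available = 20.44 g × 0.791 = 16.168 g.
n(NaOH) = 16.168 g / 39.998 g/mol = 0.40422 mol.
From the equation the NaOH:H2O mole ratio is 1:1, so n(H2O) = 0.40422 × 1/1 = 0.40422 mol.
Mass of H2O = 0.40422 mol × 18.016 g/mol = 7.2824 g.
Actual mass collected = 7.2824 g × 0.693 = 5.0467 g.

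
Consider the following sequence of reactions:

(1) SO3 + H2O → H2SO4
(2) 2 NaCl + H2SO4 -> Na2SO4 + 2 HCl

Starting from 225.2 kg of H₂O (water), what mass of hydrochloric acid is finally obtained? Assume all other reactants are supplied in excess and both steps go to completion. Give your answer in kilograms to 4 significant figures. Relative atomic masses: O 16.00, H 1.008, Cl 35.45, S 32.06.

911.5 kg

M(H2O) = 2(1.008) + 16.00 = 18.016 g/mol.
M(HCl) = 1.008 + 35.45 = 36.458 g/mol.
225.2 kg = 225200 g.
n(H2O) = 225200 / 18.016 = 12500 mol.
Step 1 gives a 1:1 ratio of H2O to H2SO4, so n(H2SO4) = 12500 mol.
In step 2 the H2SO4:HCl ratio is 1:2, so n(HCl) = 25000 mol.
Mass of HCl = 25000 × 36.458 = 911450 g = 911.5 kg.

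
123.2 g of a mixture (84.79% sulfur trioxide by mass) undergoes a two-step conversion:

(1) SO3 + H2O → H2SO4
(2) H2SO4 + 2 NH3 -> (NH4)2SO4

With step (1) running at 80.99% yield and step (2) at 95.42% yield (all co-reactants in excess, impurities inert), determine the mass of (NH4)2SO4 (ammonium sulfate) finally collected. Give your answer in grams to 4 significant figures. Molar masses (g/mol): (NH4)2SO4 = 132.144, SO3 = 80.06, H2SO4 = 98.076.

133.2 g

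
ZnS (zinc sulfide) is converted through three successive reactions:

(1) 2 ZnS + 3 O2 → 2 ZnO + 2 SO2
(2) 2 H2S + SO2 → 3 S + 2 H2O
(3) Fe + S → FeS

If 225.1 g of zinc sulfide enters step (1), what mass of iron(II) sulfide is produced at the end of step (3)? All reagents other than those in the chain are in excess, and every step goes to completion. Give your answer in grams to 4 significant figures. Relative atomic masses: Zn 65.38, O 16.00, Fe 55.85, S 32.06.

609.3 g

M(ZnS) = 65.38 + 32.06 = 97.44 g/mol.
M(FeS) = 55.85 + 32.06 = 87.91 g/mol.
n(ZnS) = 225.1 / 97.44 = 2.3101 mol.
Reaction (1): ZnS→SO2 ratio 2:2 ⇒ n(SO2) = 2.3101 mol.
Reaction (2): SO2→S ratio 1:3 ⇒ n(S) = 6.9304 mol.
Reaction (3): S→FeS ratio 1:1 ⇒ n(FeS) = 6.9304 mol.
Mass of FeS = 6.9304 × 87.91 = 609.25 g.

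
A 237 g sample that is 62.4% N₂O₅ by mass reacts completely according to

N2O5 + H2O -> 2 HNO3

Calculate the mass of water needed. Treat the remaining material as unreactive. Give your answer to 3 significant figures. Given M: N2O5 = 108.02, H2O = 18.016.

Mass of pure N2O5 = 237 g × 0.624 = 147.9 g.
n(N2O5) = 147.9 g / 108.02 g/mol = 1.369 mol.
From the equation the N2O5:H2O mole ratio is 1:1, so n(H2O) = 1.369 × 1/1 = 1.369 mol.
Mass of H2O = 1.369 mol × 18.016 g/mol = 24.67 g.

24.7 g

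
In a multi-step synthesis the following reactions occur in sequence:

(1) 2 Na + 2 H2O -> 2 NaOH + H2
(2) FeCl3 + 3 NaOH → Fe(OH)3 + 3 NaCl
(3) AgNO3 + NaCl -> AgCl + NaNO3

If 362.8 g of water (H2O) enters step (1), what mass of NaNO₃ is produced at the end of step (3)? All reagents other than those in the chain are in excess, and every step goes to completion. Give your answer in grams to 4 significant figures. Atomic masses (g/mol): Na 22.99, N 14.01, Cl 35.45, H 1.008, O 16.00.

1712 g

M(H2O) = 2(1.008) + 16.00 = 18.016 g/mol.
M(NaNO3) = 22.99 + 14.01 + 3(16.00) = 85.00 g/mol.
n(H2O) = 362.8 / 18.016 = 20.138 mol.
Reaction (1): H2O→NaOH ratio 2:2 ⇒ n(NaOH) = 20.138 mol.
Reaction (2): NaOH→NaCl ratio 3:3 ⇒ n(NaCl) = 20.138 mol.
Reaction (3): NaCl→NaNO3 ratio 1:1 ⇒ n(NaNO3) = 20.138 mol.
Mass of NaNO3 = 20.138 × 85.00 = 1711.7 g.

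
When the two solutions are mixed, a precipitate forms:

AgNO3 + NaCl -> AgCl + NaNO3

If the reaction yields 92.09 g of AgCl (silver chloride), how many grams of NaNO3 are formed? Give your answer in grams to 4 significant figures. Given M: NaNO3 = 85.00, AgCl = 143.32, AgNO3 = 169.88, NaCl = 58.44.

54.62 g

n(AgCl) = 92.090 g / 143.32 g/mol = 0.64255 mol.
From the equation the AgCl:NaNO3 mole ratio is 1:1, so n(NaNO3) = 0.64255 × 1/1 = 0.64255 mol.
Mass of NaNO3 = 0.64255 mol × 85.00 g/mol = 54.617 g.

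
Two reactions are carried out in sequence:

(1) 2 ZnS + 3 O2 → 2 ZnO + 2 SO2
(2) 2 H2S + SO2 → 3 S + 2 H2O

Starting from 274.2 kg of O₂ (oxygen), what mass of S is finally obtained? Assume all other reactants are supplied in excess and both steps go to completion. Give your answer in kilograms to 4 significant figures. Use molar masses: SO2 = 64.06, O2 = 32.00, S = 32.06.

549.4 kg

274.2 kg = 274200 g.
n(O2) = 274200 / 32.00 = 8568.8 mol.
Step 1 gives a 3:2 ratio of O2 to SO2, so n(SO2) = 5712.5 mol.
In step 2 the SO2:S ratio is 1:3, so n(S) = 17138 mol.
Mass of S = 17138 × 32.06 = 549430 g = 549.4 kg.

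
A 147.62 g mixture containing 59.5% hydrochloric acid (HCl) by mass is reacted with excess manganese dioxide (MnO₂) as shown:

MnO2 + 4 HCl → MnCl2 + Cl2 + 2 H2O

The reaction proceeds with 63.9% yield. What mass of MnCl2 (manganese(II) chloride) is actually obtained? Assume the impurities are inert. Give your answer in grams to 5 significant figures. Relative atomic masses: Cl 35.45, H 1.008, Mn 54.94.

48.432 g

Pure HCl available = 147.62 g × 0.595 = 87.8339 g.
M(HCl) = 1.008 + 35.45 = 36.458 g/mol.
M(MnCl2) = 54.94 + 2(35.45) = 125.84 g/mol.
n(HCl) = 87.8339 g / 36.458 g/mol = 2.40918 mol.
From the equation the HCl:MnCl2 mole ratio is 4:1, so n(MnCl2) = 2.40918 × 1/4 = 0.602295 mol.
Mass of MnCl2 = 0.602295 mol × 125.84 g/mol = 75.7928 g.
Actual mass collected = 75.7928 g × 0.639 = 48.4316 g.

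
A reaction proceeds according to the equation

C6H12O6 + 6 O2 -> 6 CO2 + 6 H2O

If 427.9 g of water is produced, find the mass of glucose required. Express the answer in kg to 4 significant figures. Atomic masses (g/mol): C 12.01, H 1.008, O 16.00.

M(H2O) = 2(1.008) + 16.00 = 18.016 g/mol.
M(C6H12O6) = 6(12.01) + 12(1.008) + 6(16.00) = 180.156 g/mol.
n(H2O) = 427.90 g / 18.016 g/mol = 23.751 mol.
From the equation the H2O:C6H12O6 mole ratio is 6:1, so n(C6H12O6) = 23.751 × 1/6 = 3.9585 mol.
Mass of C6H12O6 = 3.9585 mol × 180.156 g/mol = 713.15 g.
Converting to kg: 713.15 g = 0.7132 kg.

0.7132 kg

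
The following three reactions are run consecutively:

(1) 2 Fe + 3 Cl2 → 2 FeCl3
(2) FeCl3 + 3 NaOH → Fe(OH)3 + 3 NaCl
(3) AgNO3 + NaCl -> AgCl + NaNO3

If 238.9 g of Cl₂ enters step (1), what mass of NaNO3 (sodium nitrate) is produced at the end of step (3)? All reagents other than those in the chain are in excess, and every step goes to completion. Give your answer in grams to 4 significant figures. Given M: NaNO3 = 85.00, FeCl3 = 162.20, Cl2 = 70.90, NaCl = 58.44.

n(Cl2) = 238.9 / 70.90 = 3.3695 mol.
Reaction (1): Cl2→FeCl3 ratio 3:2 ⇒ n(FeCl3) = 2.2464 mol.
Reaction (2): FeCl3→NaCl ratio 1:3 ⇒ n(NaCl) = 6.7391 mol.
Reaction (3): NaCl→NaNO3 ratio 1:1 ⇒ n(NaNO3) = 6.7391 mol.
Mass of NaNO3 = 6.7391 × 85.00 = 572.82 g.

572.8 g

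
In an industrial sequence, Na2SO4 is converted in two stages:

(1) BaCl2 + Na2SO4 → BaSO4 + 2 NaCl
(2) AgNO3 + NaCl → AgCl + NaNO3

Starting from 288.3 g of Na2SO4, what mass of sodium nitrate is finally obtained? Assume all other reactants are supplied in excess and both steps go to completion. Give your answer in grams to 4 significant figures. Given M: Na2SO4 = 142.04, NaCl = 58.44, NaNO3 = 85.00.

345.1 g

n(Na2SO4) = 288.30 / 142.04 = 2.0297 mol.
Step 1 gives a 1:2 ratio of Na2SO4 to NaCl, so n(NaCl) = 4.0594 mol.
In step 2 the NaCl:NaNO3 ratio is 1:1, so n(NaNO3) = 4.0594 mol.
Mass of NaNO3 = 4.0594 × 85.00 = 345.05 g.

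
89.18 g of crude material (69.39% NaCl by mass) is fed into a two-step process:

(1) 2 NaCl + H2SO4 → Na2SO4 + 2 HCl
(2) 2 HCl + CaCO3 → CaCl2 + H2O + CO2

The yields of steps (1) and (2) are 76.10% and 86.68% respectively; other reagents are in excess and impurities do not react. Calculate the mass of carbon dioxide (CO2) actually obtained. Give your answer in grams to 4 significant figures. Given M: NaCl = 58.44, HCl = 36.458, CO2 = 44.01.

Pure NaCl = 89.18 × 0.6939 = 61.882 g.
n(NaCl) = 61.882 / 58.44 = 1.0589 mol.
Step 1 (NaCl:HCl = 2:2): theoretical n(HCl) = 1.0589 mol; at 76.10% yield, n(HCl) = 0.80582 mol.
Step 2 (HCl:CO2 = 2:1): theoretical n(CO2) = 0.40291 mol, so theoretical mass = 0.40291 × 44.01 = 17.732 g.
At 86.68% yield, actual mass of CO2 = 17.732 × 0.8668 = 15.370 g.

15.37 g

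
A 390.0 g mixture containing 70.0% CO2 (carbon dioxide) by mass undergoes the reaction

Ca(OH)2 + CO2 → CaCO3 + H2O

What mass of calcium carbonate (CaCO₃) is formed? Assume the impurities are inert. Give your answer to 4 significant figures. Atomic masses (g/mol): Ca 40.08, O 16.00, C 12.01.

Mass of pure CO2 = 390.0 g × 0.700 = 273.00 g.
M(CO2) = 12.01 + 2(16.00) = 44.01 g/mol.
M(CaCO3) = 40.08 + 12.01 + 3(16.00) = 100.09 g/mol.
n(CO2) = 273.00 g / 44.01 g/mol = 6.2031 mol.
From the equation the CO2:CaCO3 mole ratio is 1:1, so n(CaCO3) = 6.2031 × 1/1 = 6.2031 mol.
Mass of CaCO3 = 6.2031 mol × 100.09 g/mol = 620.87 g.

620.9 g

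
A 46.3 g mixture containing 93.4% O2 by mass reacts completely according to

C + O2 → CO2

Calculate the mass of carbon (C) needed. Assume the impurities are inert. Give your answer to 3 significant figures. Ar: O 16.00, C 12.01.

Mass of pure O2 = 46.3 g × 0.934 = 43.24 g.
M(O2) = 2(16.00) = 32.00 g/mol.
M(C) = 12.01 g/mol.
n(O2) = 43.24 g / 32.00 g/mol = 1.351 mol.
From the equation the O2:C mole ratio is 1:1, so n(C) = 1.351 × 1/1 = 1.351 mol.
Mass of C = 1.351 mol × 12.01 g/mol = 16.23 g.

16.2 g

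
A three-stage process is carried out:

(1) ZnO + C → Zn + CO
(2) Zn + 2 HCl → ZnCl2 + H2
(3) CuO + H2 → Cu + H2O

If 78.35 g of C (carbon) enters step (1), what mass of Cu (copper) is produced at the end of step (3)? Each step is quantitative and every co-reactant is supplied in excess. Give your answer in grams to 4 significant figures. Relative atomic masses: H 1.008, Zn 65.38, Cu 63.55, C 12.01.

M(C) = 12.01 g/mol.
M(Cu) = 63.55 g/mol.
n(C) = 78.35 / 12.01 = 6.5237 mol.
Reaction (1): C→Zn ratio 1:1 ⇒ n(Zn) = 6.5237 mol.
Reaction (2): Zn→H2 ratio 1:1 ⇒ n(H2) = 6.5237 mol.
Reaction (3): H2→Cu ratio 1:1 ⇒ n(Cu) = 6.5237 mol.
Mass of Cu = 6.5237 × 63.55 = 414.58 g.

414.6 g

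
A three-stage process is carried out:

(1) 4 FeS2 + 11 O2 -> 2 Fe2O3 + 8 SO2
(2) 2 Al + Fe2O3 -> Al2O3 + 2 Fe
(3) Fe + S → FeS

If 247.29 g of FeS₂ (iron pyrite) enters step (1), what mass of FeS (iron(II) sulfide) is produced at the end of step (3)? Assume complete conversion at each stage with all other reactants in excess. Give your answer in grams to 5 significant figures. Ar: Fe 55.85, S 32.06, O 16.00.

181.21 g

M(FeS2) = 55.85 + 2(32.06) = 119.97 g/mol.
M(FeS) = 55.85 + 32.06 = 87.91 g/mol.
n(FeS2) = 247.29 / 119.97 = 2.06127 mol.
Reaction (1): FeS2→Fe2O3 ratio 4:2 ⇒ n(Fe2O3) = 1.03063 mol.
Reaction (2): Fe2O3→Fe ratio 1:2 ⇒ n(Fe) = 2.06127 mol.
Reaction (3): Fe→FeS ratio 1:1 ⇒ n(FeS) = 2.06127 mol.
Mass of FeS = 2.06127 × 87.91 = 181.206 g.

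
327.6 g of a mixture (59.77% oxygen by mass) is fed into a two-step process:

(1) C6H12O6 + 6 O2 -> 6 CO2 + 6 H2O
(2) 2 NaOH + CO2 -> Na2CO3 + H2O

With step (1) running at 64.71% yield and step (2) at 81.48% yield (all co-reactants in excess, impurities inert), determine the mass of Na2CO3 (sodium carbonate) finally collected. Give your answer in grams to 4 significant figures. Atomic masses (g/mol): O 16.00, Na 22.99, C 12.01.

342.0 g

Pure O2 = 327.6 × 0.5977 = 195.81 g.
M(O2) = 2(16.00) = 32.00 g/mol.
M(Na2CO3) = 2(22.99) + 12.01 + 3(16.00) = 105.99 g/mol.
n(O2) = 195.81 / 32.00 = 6.1190 mol.
Step 1 (O2:CO2 = 6:6): theoretical n(CO2) = 6.1190 mol; at 64.71% yield, n(CO2) = 3.9596 mol.
Step 2 (CO2:Na2CO3 = 1:1): theoretical n(Na2CO3) = 3.9596 mol, so theoretical mass = 3.9596 × 105.99 = 419.68 g.
At 81.48% yield, actual mass of Na2CO3 = 419.68 × 0.8148 = 341.95 g.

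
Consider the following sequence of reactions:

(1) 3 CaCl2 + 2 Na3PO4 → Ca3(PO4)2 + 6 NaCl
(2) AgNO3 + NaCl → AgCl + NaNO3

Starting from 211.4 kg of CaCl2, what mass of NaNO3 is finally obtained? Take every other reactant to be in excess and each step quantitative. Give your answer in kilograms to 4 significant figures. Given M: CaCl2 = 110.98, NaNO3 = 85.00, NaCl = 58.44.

211.4 kg = 211400 g.
n(CaCl2) = 211400 / 110.98 = 1904.8 mol.
Step 1 gives a 3:6 ratio of CaCl2 to NaCl, so n(NaCl) = 3809.7 mol.
In step 2 the NaCl:NaNO3 ratio is 1:1, so n(NaNO3) = 3809.7 mol.
Mass of NaNO3 = 3809.7 × 85.00 = 323820 g = 323.8 kg.

323.8 kg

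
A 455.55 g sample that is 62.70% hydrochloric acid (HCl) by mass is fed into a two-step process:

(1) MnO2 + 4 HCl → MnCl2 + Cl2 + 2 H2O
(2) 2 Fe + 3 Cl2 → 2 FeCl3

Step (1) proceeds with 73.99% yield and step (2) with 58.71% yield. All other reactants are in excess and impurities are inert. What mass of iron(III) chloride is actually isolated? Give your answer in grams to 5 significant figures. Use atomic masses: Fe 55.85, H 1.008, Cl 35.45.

92.002 g

Pure HCl = 455.55 × 0.6270 = 285.630 g.
M(HCl) = 1.008 + 35.45 = 36.458 g/mol.
M(FeCl3) = 55.85 + 3(35.45) = 162.20 g/mol.
n(HCl) = 285.630 / 36.458 = 7.83449 mol.
Step 1 (HCl:Cl2 = 4:1): theoretical n(Cl2) = 1.95862 mol; at 73.99% yield, n(Cl2) = 1.44918 mol.
Step 2 (Cl2:FeCl3 = 3:2): theoretical n(FeCl3) = 0.966123 mol, so theoretical mass = 0.966123 × 162.20 = 156.705 g.
At 58.71% yield, actual mass of FeCl3 = 156.705 × 0.5871 = 92.0016 g.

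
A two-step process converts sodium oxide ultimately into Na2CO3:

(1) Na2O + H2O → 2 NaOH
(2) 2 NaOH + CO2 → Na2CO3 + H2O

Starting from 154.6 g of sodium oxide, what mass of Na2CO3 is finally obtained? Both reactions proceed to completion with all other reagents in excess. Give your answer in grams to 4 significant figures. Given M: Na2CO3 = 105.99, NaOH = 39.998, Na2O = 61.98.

264.4 g

n(Na2O) = 154.60 / 61.98 = 2.4944 mol.
Step 1 gives a 1:2 ratio of Na2O to NaOH, so n(NaOH) = 4.9887 mol.
In step 2 the NaOH:Na2CO3 ratio is 2:1, so n(Na2CO3) = 2.4944 mol.
Mass of Na2CO3 = 2.4944 × 105.99 = 264.38 g.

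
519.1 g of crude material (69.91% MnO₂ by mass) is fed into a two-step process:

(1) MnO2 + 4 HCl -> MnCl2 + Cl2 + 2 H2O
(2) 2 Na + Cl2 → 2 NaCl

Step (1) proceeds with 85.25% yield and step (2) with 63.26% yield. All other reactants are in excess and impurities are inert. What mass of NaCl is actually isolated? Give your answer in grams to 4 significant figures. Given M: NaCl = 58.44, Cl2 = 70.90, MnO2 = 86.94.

263.1 g

Pure MnO2 = 519.1 × 0.6991 = 362.90 g.
n(MnO2) = 362.90 / 86.94 = 4.1742 mol.
Step 1 (MnO2:Cl2 = 1:1): theoretical n(Cl2) = 4.1742 mol; at 85.25% yield, n(Cl2) = 3.5585 mol.
Step 2 (Cl2:NaCl = 1:2): theoretical n(NaCl) = 7.1170 mol, so theoretical mass = 7.1170 × 58.44 = 415.92 g.
At 63.26% yield, actual mass of NaCl = 415.92 × 0.6326 = 263.11 g.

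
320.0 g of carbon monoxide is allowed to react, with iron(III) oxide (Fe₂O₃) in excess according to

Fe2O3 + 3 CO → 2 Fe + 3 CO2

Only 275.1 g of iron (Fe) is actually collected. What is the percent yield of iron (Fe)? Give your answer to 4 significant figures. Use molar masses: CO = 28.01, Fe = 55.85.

n(CO) = 320.00 g / 28.01 g/mol = 11.424 mol.
From the equation the CO:Fe mole ratio is 3:2, so n(Fe) = 11.424 × 2/3 = 7.6163 mol.
Mass of Fe = 7.6163 mol × 55.85 g/mol = 425.37 g.
This is the theoretical yield. Percent yield = 275.1 g / 425.37 g × 100% = 64.673%.

64.67 %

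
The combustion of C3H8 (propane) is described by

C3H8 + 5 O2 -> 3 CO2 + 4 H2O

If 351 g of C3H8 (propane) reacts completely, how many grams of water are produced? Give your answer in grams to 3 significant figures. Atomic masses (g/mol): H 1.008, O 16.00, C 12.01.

M(C3H8) = 3(12.01) + 8(1.008) = 44.094 g/mol.
M(H2O) = 2(1.008) + 16.00 = 18.016 g/mol.
n(C3H8) = 351.0 g / 44.094 g/mol = 7.960 mol.
From the equation the C3H8:H2O mole ratio is 1:4, so n(H2O) = 7.960 × 4/1 = 31.84 mol.
Mass of H2O = 31.84 mol × 18.016 g/mol = 573.6 g.

574 g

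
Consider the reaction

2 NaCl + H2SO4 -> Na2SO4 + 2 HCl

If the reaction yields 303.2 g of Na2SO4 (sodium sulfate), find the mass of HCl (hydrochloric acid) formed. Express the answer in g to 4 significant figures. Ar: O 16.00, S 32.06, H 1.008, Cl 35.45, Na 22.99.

M(Na2SO4) = 2(22.99) + 32.06 + 4(16.00) = 142.04 g/mol.
M(HCl) = 1.008 + 35.45 = 36.458 g/mol.
n(Na2SO4) = 303.20 g / 142.04 g/mol = 2.1346 mol.
From the equation the Na2SO4:HCl mole ratio is 1:2, so n(HCl) = 2.1346 × 2/1 = 4.2692 mol.
Mass of HCl = 4.2692 mol × 36.458 g/mol = 155.65 g.

155.6 g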